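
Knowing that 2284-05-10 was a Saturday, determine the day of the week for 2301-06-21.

Friday

From May 10, 2284 to May 10, 2301: 17 years, of which 3 contain a Feb 29 — 14×365 + 3×366 = 6208 days.
(2300 is not a leap year (divisible by 100 but not 400).)
May 2301: 31 − 10 = 21 days remain.
June 1–21, 2301: 21 days.
Residual: 42 days.
Total: 6250 days.
6250 mod 7 = 6, so 6 days after Saturday is Friday.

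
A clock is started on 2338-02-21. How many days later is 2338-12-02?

February 2338: 28 − 21 = 7 days remain (2338 is not a leap year, so February has 28 days).
Then 9 full months totalling 275 days.
December 1–2, 2338: 2 days.
Total: 7 + 275 + 2 = 284 days.

284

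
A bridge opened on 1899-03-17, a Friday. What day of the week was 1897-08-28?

Saturday

Count forward from the earlier date (August 28, 1897) to the later (March 17, 1899):
Day-of-year of August 28, 1897: 240.
Day-of-year of March 17, 1899: 76.
1897 has 365 days, so 365 − 240 = 125 days remain in 1897.
Full years: 1898: 365. Sum = 365.
Total: 125 + 365 + 76 = 566 days.
566 mod 7 = 6, so 6 days before Friday is Saturday.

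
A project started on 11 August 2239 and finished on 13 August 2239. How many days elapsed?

Within August 2239: 13 − 11 = 2 days.

2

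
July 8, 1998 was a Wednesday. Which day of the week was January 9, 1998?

Count forward from the earlier date (January 9, 1998) to the later (July 8, 1998):
January 1998: 31 − 9 = 22 days remain.
Then February 1998 (28), March (31), April (30), May (31), June (30): 28 + 31 + 30 + 31 + 30 = 150 days.
July 1–8, 1998: 8 days.
Total: 22 + 150 + 8 = 180 days.
180 mod 7 = 5, so 5 days before Wednesday is Friday.

Friday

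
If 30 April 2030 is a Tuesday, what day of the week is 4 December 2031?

Thursday

April 2030: 30 − 30 = 0 days remain.
Then 19 full months totalling 579 days.
December 1–4, 2031: 4 days.
Total: 0 + 579 + 4 = 583 days.
583 mod 7 = 2, so 2 days after Tuesday is Thursday.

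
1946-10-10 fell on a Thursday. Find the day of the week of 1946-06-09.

Sunday

Count forward from the earlier date (June 9, 1946) to the later (October 10, 1946):
June 1946: 30 − 9 = 21 days remain.
Then July (31), August (31), September (30): 31 + 31 + 30 = 92 days.
October 1–10, 1946: 10 days.
Total: 21 + 92 + 10 = 123 days.
123 mod 7 = 4, so 4 days before Thursday is Sunday.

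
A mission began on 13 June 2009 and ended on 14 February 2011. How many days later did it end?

June 13, 2009 → June 13, 2010: 365 days.
June 2010: 30 − 13 = 17 days remain.
Then July (31), August (31), September (30), October (31), November (30), December (31), January (31): 31 + 31 + 30 + 31 + 30 + 31 + 31 = 215 days.
February 1–14, 2011: 14 days (2011 is not a leap year).
Residual: 246 days.
Total: 611 days.

611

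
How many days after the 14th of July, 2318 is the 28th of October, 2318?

July 2318: 31 − 14 = 17 days remain.
Then August (31), September (30): 31 + 30 = 61 days.
October 1–28, 2318: 28 days.
Total: 17 + 61 + 28 = 106 days.

106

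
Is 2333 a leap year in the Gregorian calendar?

2333 is not a leap year.

No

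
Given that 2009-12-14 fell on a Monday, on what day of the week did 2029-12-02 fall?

Day-of-year of December 14, 2009: 348.
Day-of-year of December 2, 2029: 336.
2009 has 365 days, so 365 − 348 = 17 days remain in 2009.
Full years 2010–2028: 14 common + 5 leap = 14×365 + 5×366 = 6940 days.
Total: 17 + 6940 + 336 = 7293 days.
7293 mod 7 = 6, so 6 days after Monday is Sunday.

Sunday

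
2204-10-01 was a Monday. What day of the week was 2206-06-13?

Day-of-year of October 1, 2204: 275.
Day-of-year of June 13, 2206: 164.
2204 has 366 days, so 366 − 275 = 91 days remain in 2204.
Full years: 2205: 365. Sum = 365.
Total: 91 + 365 + 164 = 620 days.
620 mod 7 = 4, so 4 days after Monday is Friday.

Friday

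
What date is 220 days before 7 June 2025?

30 October 2024

Count 220 days before June 7, 2025:
October 2024: 31 − 30 = 1 day remains.
Then November (30), December (31), January (31), February 2025 (28), March (31), April (30), May (31): 30 + 31 + 31 + 28 + 31 + 30 + 31 = 212 days.
June 1–7, 2025: 7 days.
Total: 1 + 212 + 7 = 220 days.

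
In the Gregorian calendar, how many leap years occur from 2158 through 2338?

43

Years divisible by 4: 2160, 2164, …, 2336 — 45 in all.
Of these, 2200, 2300 are divisible by 100 but not 400, so not leap.
Leap years: 45 − 2 = 43.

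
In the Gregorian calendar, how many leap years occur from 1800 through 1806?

Years divisible by 4 in [1800, 1806]: 1800, 1804.
Of these, 1800 is divisible by 100 but not 400, so not leap.
Leap years: 2 − 1 = 1.

1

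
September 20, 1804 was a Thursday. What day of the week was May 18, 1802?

Count forward from the earlier date (May 18, 1802) to the later (September 20, 1804):
May 18, 1802 → May 18, 1803: 365 days.
May 18, 1803 → May 18, 1804: 366 days (1804 is a leap year).
May 1804: 31 − 18 = 13 days remain.
Then June (30), July (31), August (31): 30 + 31 + 31 = 92 days.
September 1–20, 1804: 20 days.
Residual: 125 days.
Total: 856 days.
856 mod 7 = 2, so 2 days before Thursday is Tuesday.

Tuesday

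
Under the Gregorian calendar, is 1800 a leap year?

No

1800 is not a leap year (divisible by 100 but not 400).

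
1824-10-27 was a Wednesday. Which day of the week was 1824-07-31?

Count forward from the earlier date (July 31, 1824) to the later (October 27, 1824):
July 1824: 31 − 31 = 0 days remain.
Then August (31), September (30): 31 + 30 = 61 days.
October 1–27, 1824: 27 days.
Total: 0 + 61 + 27 = 88 days.
88 mod 7 = 4, so 4 days before Wednesday is Saturday.

Saturday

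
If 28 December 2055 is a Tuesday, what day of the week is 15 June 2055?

Count forward from the earlier date (June 15, 2055) to the later (December 28, 2055):
June 2055: 30 − 15 = 15 days remain.
Then July (31), August (31), September (30), October (31), November (30): 31 + 31 + 30 + 31 + 30 = 153 days.
December 1–28, 2055: 28 days.
Total: 15 + 153 + 28 = 196 days.
196 is a multiple of 7, so 15 June 2055 falls on the same weekday: Tuesday.

Tuesday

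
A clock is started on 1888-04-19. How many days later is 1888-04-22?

Within April 1888: 22 − 19 = 3 days.

3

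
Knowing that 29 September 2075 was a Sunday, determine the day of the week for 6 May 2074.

Count forward from the earlier date (May 6, 2074) to the later (September 29, 2075):
May 2074: 31 − 6 = 25 days remain.
Then 15 full months totalling 457 days.
September 1–29, 2075: 29 days.
Total: 25 + 457 + 29 = 511 days.
511 is a multiple of 7, so 6 May 2074 falls on the same weekday: Sunday.

Sunday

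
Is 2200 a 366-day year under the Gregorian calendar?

2200 is not a leap year (divisible by 100 but not 400).

No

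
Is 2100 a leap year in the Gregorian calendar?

No

2100 is not a leap year (divisible by 100 but not 400).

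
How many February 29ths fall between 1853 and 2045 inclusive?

Years divisible by 4: 1856, 1860, …, 2044 — 48 in all.
Of these, 1900 is divisible by 100 but not 400, so not leap.
2000 is divisible by 400, so still leap.
Leap years: 48 − 1 = 47.

47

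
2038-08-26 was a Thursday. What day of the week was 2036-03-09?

Count forward from the earlier date (March 9, 2036) to the later (August 26, 2038):
Day-of-year of March 9, 2036: 69.
Day-of-year of August 26, 2038: 238.
2036 has 366 days, so 366 − 69 = 297 days remain in 2036.
Full years: 2037: 365. Sum = 365.
Total: 297 + 365 + 238 = 900 days.
900 mod 7 = 4, so 4 days before Thursday is Sunday.

Sunday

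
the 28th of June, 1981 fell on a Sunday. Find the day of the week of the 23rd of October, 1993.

Saturday

Day-of-year of June 28, 1981: 179.
Day-of-year of October 23, 1993: 296.
1981 has 365 days, so 365 − 179 = 186 days remain in 1981.
Full years 1982–1992: 8 common + 3 leap = 8×365 + 3×366 = 4018 days.
Total: 186 + 4018 + 296 = 4500 days.
4500 mod 7 = 6, so 6 days after Sunday is Saturday.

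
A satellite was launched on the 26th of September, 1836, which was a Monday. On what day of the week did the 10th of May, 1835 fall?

Count forward from the earlier date (May 10, 1835) to the later (September 26, 1836):
May 1835: 31 − 10 = 21 days remain.
Then 15 full months totalling 458 days.
September 1–26, 1836: 26 days.
Total: 21 + 458 + 26 = 505 days.
505 mod 7 = 1, so 1 day before Monday is Sunday.

Sunday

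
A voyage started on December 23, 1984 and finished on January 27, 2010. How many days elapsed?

From December 23, 1984 to December 23, 2009: 25 years, of which 6 contain a Feb 29 — 19×365 + 6×366 = 9131 days.
(2000 is a leap year (divisible by 400).)
December 2009: 31 − 23 = 8 days remain.
January 1–27, 2010: 27 days.
Residual: 35 days.
Total: 9166 days.

9166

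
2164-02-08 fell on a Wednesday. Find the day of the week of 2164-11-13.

Tuesday

February 2164: 29 − 8 = 21 days remain (2164 is a leap year, so February has 29 days).
Then March (31), April (30), May (31), June (30), July (31), August (31), September (30), October (31): 31 + 30 + 31 + 30 + 31 + 31 + 30 + 31 = 245 days.
November 1–13, 2164: 13 days.
Total: 21 + 245 + 13 = 279 days.
279 mod 7 = 6, so 6 days after Wednesday is Tuesday.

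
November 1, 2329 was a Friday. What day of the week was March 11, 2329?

Monday

Count forward from the earlier date (March 11, 2329) to the later (November 1, 2329):
March 2329: 31 − 11 = 20 days remain.
Then April (30), May (31), June (30), July (31), August (31), September (30), October (31): 30 + 31 + 30 + 31 + 31 + 30 + 31 = 214 days.
November 1, 2329: 1 day.
Total: 20 + 214 + 1 = 235 days.
235 mod 7 = 4, so 4 days before Friday is Monday.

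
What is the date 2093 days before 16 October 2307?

22 January 2302

Count 2093 days before October 16, 2307:
January 22, 2302 → January 22, 2303: 365 days.
January 22, 2303 → January 22, 2304: 365 days.
January 22, 2304 → January 22, 2305: 366 days (2304 is a leap year).
January 22, 2305 → January 22, 2306: 365 days.
January 22, 2306 → January 22, 2307: 365 days.
January 2307: 31 − 22 = 9 days remain.
Then February 2307 (28), March (31), April (30), May (31), June (30), July (31), August (31), September (30): 28 + 31 + 30 + 31 + 30 + 31 + 31 + 30 = 242 days.
October 1–16, 2307: 16 days.
Residual: 267 days.
Total: 2093 days.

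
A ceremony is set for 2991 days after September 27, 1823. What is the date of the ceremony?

December 5, 1831

Count 2991 days after September 27, 1823:
From September 27, 1823 to September 27, 1831: 8 years, of which 2 contain a Feb 29 — 6×365 + 2×366 = 2922 days.
September 1831: 30 − 27 = 3 days remain.
Then October (31), November (30): 31 + 30 = 61 days.
December 1–5, 1831: 5 days.
Residual: 69 days.
Total: 2991 days.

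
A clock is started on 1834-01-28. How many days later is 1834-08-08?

January 1834: 31 − 28 = 3 days remain.
Then February 1834 (28), March (31), April (30), May (31), June (30), July (31): 28 + 31 + 30 + 31 + 30 + 31 = 181 days.
August 1–8, 1834: 8 days.
Total: 3 + 181 + 8 = 192 days.

192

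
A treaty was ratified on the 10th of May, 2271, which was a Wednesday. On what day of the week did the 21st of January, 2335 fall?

Day-of-year of May 10, 2271: 130.
Day-of-year of January 21, 2335: 21.
2271 has 365 days, so 365 − 130 = 235 days remain in 2271.
Full years 2272–2334: 48 common + 15 leap = 48×365 + 15×366 = 23010 days.
Total: 235 + 23010 + 21 = 23266 days.
23266 mod 7 = 5, so 5 days after Wednesday is Monday.

Monday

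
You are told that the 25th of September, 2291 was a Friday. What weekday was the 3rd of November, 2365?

Day-of-year of September 25, 2291: 268.
Day-of-year of November 3, 2365: 307.
2291 has 365 days, so 365 − 268 = 97 days remain in 2291.
Full years 2292–2364: 55 common + 18 leap = 55×365 + 18×366 = 26663 days.
Total: 97 + 26663 + 307 = 27067 days.
27067 mod 7 = 5, so 5 days after Friday is Wednesday.

Wednesday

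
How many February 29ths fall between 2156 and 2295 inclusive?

Years divisible by 4: 2156, 2160, …, 2292 — 35 in all.
Of these, 2200 is divisible by 100 but not 400, so not leap.
Leap years: 35 − 1 = 34.

34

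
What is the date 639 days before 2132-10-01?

2131-01-01

Count 639 days before October 1, 2132:
Day-of-year of January 1, 2131: 1.
Day-of-year of October 1, 2132: 275.
2131 has 365 days, so 365 − 1 = 364 days remain in 2131.
Total: 364 + 275 = 639 days.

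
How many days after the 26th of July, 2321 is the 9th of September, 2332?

From July 26, 2321 to July 26, 2332: 11 years, of which 3 contain a Feb 29 — 8×365 + 3×366 = 4018 days.
July 2332: 31 − 26 = 5 days remain.
Then August (31): 31 days.
September 1–9, 2332: 9 days.
Residual: 45 days.
Total: 4063 days.

4063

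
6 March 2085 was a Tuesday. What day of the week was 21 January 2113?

Saturday

Day-of-year of March 6, 2085: 65.
Day-of-year of January 21, 2113: 21.
2085 has 365 days, so 365 − 65 = 300 days remain in 2085.
Full years 2086–2112: 21 common + 6 leap = 21×365 + 6×366 = 9861 days.
Total: 300 + 9861 + 21 = 10182 days.
10182 mod 7 = 4, so 4 days after Tuesday is Saturday.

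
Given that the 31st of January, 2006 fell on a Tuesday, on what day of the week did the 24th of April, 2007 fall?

Tuesday

January 2006: 31 − 31 = 0 days remain.
Then 14 full months totalling 424 days.
April 1–24, 2007: 24 days.
Total: 0 + 424 + 24 = 448 days.
448 is a multiple of 7, so the 24th of April, 2007 falls on the same weekday: Tuesday.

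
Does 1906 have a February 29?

No

1906 is not a leap year.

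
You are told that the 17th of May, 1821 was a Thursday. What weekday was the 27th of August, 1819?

Friday

Count forward from the earlier date (August 27, 1819) to the later (May 17, 1821):
Day-of-year of August 27, 1819: 239.
Day-of-year of May 17, 1821: 137.
1819 has 365 days, so 365 − 239 = 126 days remain in 1819.
Full years: 1820: 366. Sum = 366.
Total: 126 + 366 + 137 = 629 days.
629 mod 7 = 6, so 6 days before Thursday is Friday.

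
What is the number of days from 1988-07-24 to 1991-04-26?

July 24, 1988 → July 24, 1989: 365 days.
July 24, 1989 → July 24, 1990: 365 days.
July 1990: 31 − 24 = 7 days remain.
Then August (31), September (30), October (31), November (30), December (31), January (31), February 1991 (28), March (31): 31 + 30 + 31 + 30 + 31 + 31 + 28 + 31 = 243 days.
April 1–26, 1991: 26 days.
Residual: 276 days.
Total: 1006 days.

1006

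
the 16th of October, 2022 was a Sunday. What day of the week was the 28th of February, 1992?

Friday

Count forward from the earlier date (February 28, 1992) to the later (October 16, 2022):
Day-of-year of February 28, 1992: 59.
Day-of-year of October 16, 2022: 289.
1992 has 366 days, so 366 − 59 = 307 days remain in 1992.
Full years 1993–2021: 22 common + 7 leap = 22×365 + 7×366 = 10592 days.
Total: 307 + 10592 + 289 = 11188 days.
11188 mod 7 = 2, so 2 days before Sunday is Friday.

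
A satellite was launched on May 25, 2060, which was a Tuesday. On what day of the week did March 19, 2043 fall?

Count forward from the earlier date (March 19, 2043) to the later (May 25, 2060):
From March 19, 2043 to March 19, 2060: 17 years, of which 5 contain a Feb 29 — 12×365 + 5×366 = 6210 days.
March 2060: 31 − 19 = 12 days remain.
Then April (30): 30 days.
May 1–25, 2060: 25 days.
Residual: 67 days.
Total: 6277 days.
6277 mod 7 = 5, so 5 days before Tuesday is Thursday.

Thursday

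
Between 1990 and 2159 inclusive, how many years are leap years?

41

Years divisible by 4: 1992, 1996, …, 2156 — 42 in all.
Of these, 2100 is divisible by 100 but not 400, so not leap.
2000 is divisible by 400, so still leap.
Leap years: 42 − 1 = 41.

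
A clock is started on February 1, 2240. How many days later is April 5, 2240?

February 2240: 29 − 1 = 28 days remain (2240 is a leap year, so February has 29 days).
Then March (31): 31 days.
April 1–5, 2240: 5 days.
Total: 28 + 31 + 5 = 64 days.

64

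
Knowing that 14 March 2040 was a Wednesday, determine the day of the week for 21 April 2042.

Monday

March 14, 2040 → March 14, 2041: 365 days.
March 14, 2041 → March 14, 2042: 365 days.
March 2042: 31 − 14 = 17 days remain.
April 1–21, 2042: 21 days.
Residual: 38 days.
Total: 768 days.
768 mod 7 = 5, so 5 days after Wednesday is Monday.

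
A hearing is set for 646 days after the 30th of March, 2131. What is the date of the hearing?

the 4th of January, 2133

Count 646 days after March 30, 2131:
March 2131: 31 − 30 = 1 day remains.
Then 21 full months totalling 641 days.
January 1–4, 2133: 4 days.
Total: 1 + 641 + 4 = 646 days.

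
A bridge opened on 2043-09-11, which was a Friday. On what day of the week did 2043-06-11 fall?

Count forward from the earlier date (June 11, 2043) to the later (September 11, 2043):
June 2043: 30 − 11 = 19 days remain.
Then July (31), August (31): 31 + 31 = 62 days.
September 1–11, 2043: 11 days.
Total: 19 + 62 + 11 = 92 days.
92 mod 7 = 1, so 1 day before Friday is Thursday.

Thursday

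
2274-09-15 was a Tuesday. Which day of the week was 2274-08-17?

Count forward from the earlier date (August 17, 2274) to the later (September 15, 2274):
August 2274: 31 − 17 = 14 days remain.
September 1–15, 2274: 15 days.
Total: 14 + 15 = 29 days.
29 mod 7 = 1, so 1 day before Tuesday is Monday.

Monday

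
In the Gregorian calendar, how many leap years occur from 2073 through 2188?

Years divisible by 4: 2076, 2080, …, 2188 — 29 in all.
Of these, 2100 is divisible by 100 but not 400, so not leap.
Leap years: 29 − 1 = 28.

28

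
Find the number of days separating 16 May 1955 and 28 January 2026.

25825

Day-of-year of May 16, 1955: 136.
Day-of-year of January 28, 2026: 28.
1955 has 365 days, so 365 − 136 = 229 days remain in 1955.
Full years 1956–2025: 52 common + 18 leap = 52×365 + 18×366 = 25568 days.
Total: 229 + 25568 + 28 = 25825 days.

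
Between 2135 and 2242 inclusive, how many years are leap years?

26

Years divisible by 4: 2136, 2140, …, 2240 — 27 in all.
Of these, 2200 is divisible by 100 but not 400, so not leap.
Leap years: 27 − 1 = 26.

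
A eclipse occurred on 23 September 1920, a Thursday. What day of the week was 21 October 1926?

Thursday

Day-of-year of September 23, 1920: 267.
Day-of-year of October 21, 1926: 294.
1920 has 366 days, so 366 − 267 = 99 days remain in 1920.
Full years: 1921: 365; 1922: 365; 1923: 365; 1924: 366; 1925: 365. Sum = 1826.
Total: 99 + 1826 + 294 = 2219 days.
2219 is a multiple of 7, so 21 October 1926 falls on the same weekday: Thursday.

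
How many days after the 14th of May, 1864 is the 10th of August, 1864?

May 1864: 31 − 14 = 17 days remain.
Then June (30), July (31): 30 + 31 = 61 days.
August 1–10, 1864: 10 days.
Total: 17 + 61 + 10 = 88 days.

88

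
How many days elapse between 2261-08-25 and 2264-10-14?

Day-of-year of August 25, 2261: 237.
Day-of-year of October 14, 2264: 288.
2261 has 365 days, so 365 − 237 = 128 days remain in 2261.
Full years: 2262: 365; 2263: 365. Sum = 730.
Total: 128 + 730 + 288 = 1146 days.

1146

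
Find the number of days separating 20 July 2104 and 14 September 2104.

56

July 2104: 31 − 20 = 11 days remain.
Then August (31): 31 days.
September 1–14, 2104: 14 days.
Total: 11 + 31 + 14 = 56 days.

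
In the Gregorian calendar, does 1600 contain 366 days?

1600 is a leap year (divisible by 400).

Yes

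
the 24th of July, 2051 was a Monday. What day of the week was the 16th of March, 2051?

Count forward from the earlier date (March 16, 2051) to the later (July 24, 2051):
March 2051: 31 − 16 = 15 days remain.
Then April (30), May (31), June (30): 30 + 31 + 30 = 91 days.
July 1–24, 2051: 24 days.
Total: 15 + 91 + 24 = 130 days.
130 mod 7 = 4, so 4 days before Monday is Thursday.

Thursday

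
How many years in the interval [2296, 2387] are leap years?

Years divisible by 4: 2296, 2300, …, 2384 — 23 in all.
Of these, 2300 is divisible by 100 but not 400, so not leap.
Leap years: 23 − 1 = 22.

22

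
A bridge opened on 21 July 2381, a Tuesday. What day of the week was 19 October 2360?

Wednesday

Count forward from the earlier date (October 19, 2360) to the later (July 21, 2381):
From October 19, 2360 to October 19, 2380: 20 years, of which 5 contain a Feb 29 — 15×365 + 5×366 = 7305 days.
October 2380: 31 − 19 = 12 days remain.
Then November (30), December (31), January (31), February 2381 (28), March (31), April (30), May (31), June (30): 30 + 31 + 31 + 28 + 31 + 30 + 31 + 30 = 242 days.
July 1–21, 2381: 21 days.
Residual: 275 days.
Total: 7580 days.
7580 mod 7 = 6, so 6 days before Tuesday is Wednesday.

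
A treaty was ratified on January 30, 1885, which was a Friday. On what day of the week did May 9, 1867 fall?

Thursday

Count forward from the earlier date (May 9, 1867) to the later (January 30, 1885):
From May 9, 1867 to May 9, 1884: 17 years, of which 5 contain a Feb 29 — 12×365 + 5×366 = 6210 days.
May 1884: 31 − 9 = 22 days remain.
Then June (30), July (31), August (31), September (30), October (31), November (30), December (31): 30 + 31 + 31 + 30 + 31 + 30 + 31 = 214 days.
January 1–30, 1885: 30 days.
Residual: 266 days.
Total: 6476 days.
6476 mod 7 = 1, so 1 day before Friday is Thursday.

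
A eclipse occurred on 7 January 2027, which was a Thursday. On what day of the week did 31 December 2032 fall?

January 7, 2027 → January 7, 2028: 365 days.
January 7, 2028 → January 7, 2029: 366 days (2028 is a leap year).
January 7, 2029 → January 7, 2030: 365 days.
January 7, 2030 → January 7, 2031: 365 days.
January 7, 2031 → January 7, 2032: 365 days.
January 2032: 31 − 7 = 24 days remain.
Then 10 full months totalling 304 days.
December 1–31, 2032: 31 days.
Residual: 359 days.
Total: 2185 days.
2185 mod 7 = 1, so 1 day after Thursday is Friday.

Friday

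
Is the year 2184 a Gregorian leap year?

2184 is a leap year.

Yes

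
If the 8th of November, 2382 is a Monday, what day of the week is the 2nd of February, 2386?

November 8, 2382 → November 8, 2383: 365 days.
November 8, 2383 → November 8, 2384: 366 days (2384 is a leap year).
November 8, 2384 → November 8, 2385: 365 days.
November 2385: 30 − 8 = 22 days remain.
Then December (31), January (31): 31 + 31 = 62 days.
February 1–2, 2386: 2 days (2386 is not a leap year).
Residual: 86 days.
Total: 1182 days.
1182 mod 7 = 6, so 6 days after Monday is Sunday.

Sunday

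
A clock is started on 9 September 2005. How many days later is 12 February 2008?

886

September 9, 2005 → September 9, 2006: 365 days.
September 9, 2006 → September 9, 2007: 365 days.
September 2007: 30 − 9 = 21 days remain.
Then October (31), November (30), December (31), January (31): 31 + 30 + 31 + 31 = 123 days.
February 1–12, 2008: 12 days (2008 is a leap year).
Residual: 156 days.
Total: 886 days.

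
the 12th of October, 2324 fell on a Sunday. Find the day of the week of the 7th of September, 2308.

Monday

Count forward from the earlier date (September 7, 2308) to the later (October 12, 2324):
From September 7, 2308 to September 7, 2324: 16 years, of which 4 contain a Feb 29 — 12×365 + 4×366 = 5844 days.
September 2324: 30 − 7 = 23 days remain.
October 1–12, 2324: 12 days.
Residual: 35 days.
Total: 5879 days.
5879 mod 7 = 6, so 6 days before Sunday is Monday.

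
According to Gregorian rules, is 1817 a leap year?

No

1817 is not a leap year.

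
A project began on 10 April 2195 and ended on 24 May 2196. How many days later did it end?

410

Day-of-year of April 10, 2195: 100.
Day-of-year of May 24, 2196: 145.
2195 has 365 days, so 365 − 100 = 265 days remain in 2195.
Total: 265 + 145 = 410 days.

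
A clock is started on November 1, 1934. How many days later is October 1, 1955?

Day-of-year of November 1, 1934: 305.
Day-of-year of October 1, 1955: 274.
1934 has 365 days, so 365 − 305 = 60 days remain in 1934.
Full years 1935–1954: 15 common + 5 leap = 15×365 + 5×366 = 7305 days.
Total: 60 + 7305 + 274 = 7639 days.

7639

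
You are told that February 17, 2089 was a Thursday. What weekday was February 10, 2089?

Count forward from the earlier date (February 10, 2089) to the later (February 17, 2089):
Within February 2089: 17 − 10 = 7 days.
7 is a multiple of 7, so February 10, 2089 falls on the same weekday: Thursday.

Thursday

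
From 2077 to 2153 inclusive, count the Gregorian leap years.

18

Years divisible by 4: 2080, 2084, …, 2152 — 19 in all.
Of these, 2100 is divisible by 100 but not 400, so not leap.
Leap years: 19 − 1 = 18.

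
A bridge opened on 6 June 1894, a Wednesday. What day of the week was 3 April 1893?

Monday

Count forward from the earlier date (April 3, 1893) to the later (June 6, 1894):
April 1893: 30 − 3 = 27 days remain.
Then 13 full months totalling 396 days.
June 1–6, 1894: 6 days.
Total: 27 + 396 + 6 = 429 days.
429 mod 7 = 2, so 2 days before Wednesday is Monday.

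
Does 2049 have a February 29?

2049 is not a leap year.

No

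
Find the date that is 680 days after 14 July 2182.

24 May 2184

Count 680 days after July 14, 2182:
July 2182: 31 − 14 = 17 days remain.
Then 21 full months totalling 639 days.
May 1–24, 2184: 24 days.
Total: 17 + 639 + 24 = 680 days.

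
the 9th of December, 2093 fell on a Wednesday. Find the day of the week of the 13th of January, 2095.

Thursday

Day-of-year of December 9, 2093: 343.
Day-of-year of January 13, 2095: 13.
2093 has 365 days, so 365 − 343 = 22 days remain in 2093.
Full years: 2094: 365. Sum = 365.
Total: 22 + 365 + 13 = 400 days.
400 mod 7 = 1, so 1 day after Wednesday is Thursday.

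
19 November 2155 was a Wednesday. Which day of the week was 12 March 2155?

Count forward from the earlier date (March 12, 2155) to the later (November 19, 2155):
March 2155: 31 − 12 = 19 days remain.
Then April (30), May (31), June (30), July (31), August (31), September (30), October (31): 30 + 31 + 30 + 31 + 31 + 30 + 31 = 214 days.
November 1–19, 2155: 19 days.
Total: 19 + 214 + 19 = 252 days.
252 is a multiple of 7, so 12 March 2155 falls on the same weekday: Wednesday.

Wednesday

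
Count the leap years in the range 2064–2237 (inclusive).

Years divisible by 4: 2064, 2068, …, 2236 — 44 in all.
Of these, 2100, 2200 are divisible by 100 but not 400, so not leap.
Leap years: 44 − 2 = 42.

42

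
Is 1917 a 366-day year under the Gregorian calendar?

1917 is not a leap year.

No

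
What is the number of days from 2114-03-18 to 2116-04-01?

March 18, 2114 → March 18, 2115: 365 days.
March 18, 2115 → March 18, 2116: 366 days (2116 is a leap year).
March 2116: 31 − 18 = 13 days remain.
April 1, 2116: 1 day.
Residual: 14 days.
Total: 745 days.

745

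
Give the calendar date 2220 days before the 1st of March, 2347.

the 31st of January, 2341

Count 2220 days before March 1, 2347:
January 31, 2341 → January 31, 2342: 365 days.
January 31, 2342 → January 31, 2343: 365 days.
January 31, 2343 → January 31, 2344: 365 days.
January 31, 2344 → January 31, 2345: 366 days (2344 is a leap year).
January 31, 2345 → January 31, 2346: 365 days.
January 31, 2346 → January 31, 2347: 365 days.
January 2347: 31 − 31 = 0 days remain.
Then February 2347 (28): 28 days.
March 1, 2347: 1 day.
Residual: 29 days.
Total: 2220 days.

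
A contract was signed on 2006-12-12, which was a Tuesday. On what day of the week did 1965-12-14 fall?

Tuesday

Count forward from the earlier date (December 14, 1965) to the later (December 12, 2006):
From December 14, 1965 to December 14, 2005: 40 years, of which 10 contain a Feb 29 — 30×365 + 10×366 = 14610 days.
(2000 is a leap year (divisible by 400).)
December 2005: 31 − 14 = 17 days remain.
Then 11 full months totalling 334 days.
December 1–12, 2006: 12 days.
Residual: 363 days.
Total: 14973 days.
14973 is a multiple of 7, so 1965-12-14 falls on the same weekday: Tuesday.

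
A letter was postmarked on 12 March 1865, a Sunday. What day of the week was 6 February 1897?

Saturday

Day-of-year of March 12, 1865: 71.
Day-of-year of February 6, 1897: 37.
1865 has 365 days, so 365 − 71 = 294 days remain in 1865.
Full years 1866–1896: 23 common + 8 leap = 23×365 + 8×366 = 11323 days.
Total: 294 + 11323 + 37 = 11654 days.
11654 mod 7 = 6, so 6 days after Sunday is Saturday.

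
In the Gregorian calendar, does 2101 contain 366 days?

No

2101 is not a leap year.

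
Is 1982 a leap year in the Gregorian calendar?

1982 is not a leap year.

No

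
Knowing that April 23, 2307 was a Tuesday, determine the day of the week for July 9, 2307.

April 2307: 30 − 23 = 7 days remain.
Then May (31), June (30): 31 + 30 = 61 days.
July 1–9, 2307: 9 days.
Total: 7 + 61 + 9 = 77 days.
77 is a multiple of 7, so July 9, 2307 falls on the same weekday: Tuesday.

Tuesday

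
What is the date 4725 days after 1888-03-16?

1901-02-22

Count 4725 days after March 16, 1888:
From March 16, 1888 to March 16, 1900: 12 years, of which 2 contain a Feb 29 — 10×365 + 2×366 = 4382 days.
(1900 is not a leap year (divisible by 100 but not 400).)
March 1900: 31 − 16 = 15 days remain.
Then 10 full months totalling 306 days.
February 1–22, 1901: 22 days (1901 is not a leap year).
Residual: 343 days.
Total: 4725 days.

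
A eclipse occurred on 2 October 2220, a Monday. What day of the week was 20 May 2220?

Count forward from the earlier date (May 20, 2220) to the later (October 2, 2220):
May 2220: 31 − 20 = 11 days remain.
Then June (30), July (31), August (31), September (30): 30 + 31 + 31 + 30 = 122 days.
October 1–2, 2220: 2 days.
Total: 11 + 122 + 2 = 135 days.
135 mod 7 = 2, so 2 days before Monday is Saturday.

Saturday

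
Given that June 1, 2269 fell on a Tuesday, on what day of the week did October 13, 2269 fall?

June 2269: 30 − 1 = 29 days remain.
Then July (31), August (31), September (30): 31 + 31 + 30 = 92 days.
October 1–13, 2269: 13 days.
Total: 29 + 92 + 13 = 134 days.
134 mod 7 = 1, so 1 day after Tuesday is Wednesday.

Wednesday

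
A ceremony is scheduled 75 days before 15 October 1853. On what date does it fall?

1 August 1853

Count 75 days before October 15, 1853:
August 1853: 31 − 1 = 30 days remain.
Then September (30): 30 days.
October 1–15, 1853: 15 days.
Total: 30 + 30 + 15 = 75 days.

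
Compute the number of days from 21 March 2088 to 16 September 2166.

28667

From March 21, 2088 to March 21, 2166: 78 years, of which 18 contain a Feb 29 — 60×365 + 18×366 = 28488 days.
(2100 is not a leap year (divisible by 100 but not 400).)
March 2166: 31 − 21 = 10 days remain.
Then April (30), May (31), June (30), July (31), August (31): 30 + 31 + 30 + 31 + 31 = 153 days.
September 1–16, 2166: 16 days.
Residual: 179 days.
Total: 28667 days.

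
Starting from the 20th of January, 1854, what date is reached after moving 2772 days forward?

the 23rd of August, 1861

Count 2772 days after January 20, 1854:
Day-of-year of January 20, 1854: 20.
Day-of-year of August 23, 1861: 235.
1854 has 365 days, so 365 − 20 = 345 days remain in 1854.
Full years: 1855: 365; 1856: 366; 1857: 365; 1858: 365; 1859: 365; 1860: 366. Sum = 2192.
Total: 345 + 2192 + 235 = 2772 days.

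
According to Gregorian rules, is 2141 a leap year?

No

2141 is not a leap year.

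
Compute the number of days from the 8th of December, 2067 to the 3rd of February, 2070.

788

December 8, 2067 → December 8, 2068: 366 days (2068 is a leap year).
December 8, 2068 → December 8, 2069: 365 days.
December 2069: 31 − 8 = 23 days remain.
Then January (31): 31 days.
February 1–3, 2070: 3 days (2070 is not a leap year).
Residual: 57 days.
Total: 788 days.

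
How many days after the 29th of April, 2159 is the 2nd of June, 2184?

9166

Day-of-year of April 29, 2159: 119.
Day-of-year of June 2, 2184: 154.
2159 has 365 days, so 365 − 119 = 246 days remain in 2159.
Full years 2160–2183: 18 common + 6 leap = 18×365 + 6×366 = 8766 days.
Total: 246 + 8766 + 154 = 9166 days.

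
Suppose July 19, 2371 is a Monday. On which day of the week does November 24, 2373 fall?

July 19, 2371 → July 19, 2372: 366 days (2372 is a leap year).
July 19, 2372 → July 19, 2373: 365 days.
July 2373: 31 − 19 = 12 days remain.
Then August (31), September (30), October (31): 31 + 30 + 31 = 92 days.
November 1–24, 2373: 24 days.
Residual: 128 days.
Total: 859 days.
859 mod 7 = 5, so 5 days after Monday is Saturday.

Saturday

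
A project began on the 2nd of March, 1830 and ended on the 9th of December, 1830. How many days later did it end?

282

March 1830: 31 − 2 = 29 days remain.
Then April (30), May (31), June (30), July (31), August (31), September (30), October (31), November (30): 30 + 31 + 30 + 31 + 31 + 30 + 31 + 30 = 244 days.
December 1–9, 1830: 9 days.
Total: 29 + 244 + 9 = 282 days.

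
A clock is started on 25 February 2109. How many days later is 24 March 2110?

February 25, 2109 → February 25, 2110: 365 days.
February 2110: 28 − 25 = 3 days remain (2110 is not a leap year, so February has 28 days).
March 1–24, 2110: 24 days.
Residual: 27 days.
Total: 392 days.

392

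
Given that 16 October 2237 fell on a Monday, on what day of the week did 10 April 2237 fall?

Monday

Count forward from the earlier date (April 10, 2237) to the later (October 16, 2237):
April 2237: 30 − 10 = 20 days remain.
Then May (31), June (30), July (31), August (31), September (30): 31 + 30 + 31 + 31 + 30 = 153 days.
October 1–16, 2237: 16 days.
Total: 20 + 153 + 16 = 189 days.
189 is a multiple of 7, so 10 April 2237 falls on the same weekday: Monday.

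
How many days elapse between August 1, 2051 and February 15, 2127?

27591

Day-of-year of August 1, 2051: 213.
Day-of-year of February 15, 2127: 46.
2051 has 365 days, so 365 − 213 = 152 days remain in 2051.
Full years 2052–2126: 57 common + 18 leap = 57×365 + 18×366 = 27393 days.
Total: 152 + 27393 + 46 = 27591 days.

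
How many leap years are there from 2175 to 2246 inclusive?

17

Years divisible by 4: 2176, 2180, …, 2244 — 18 in all.
Of these, 2200 is divisible by 100 but not 400, so not leap.
Leap years: 18 − 1 = 17.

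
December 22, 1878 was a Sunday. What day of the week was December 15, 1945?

Day-of-year of December 22, 1878: 356.
Day-of-year of December 15, 1945: 349.
1878 has 365 days, so 365 − 356 = 9 days remain in 1878.
Full years 1879–1944: 50 common + 16 leap = 50×365 + 16×366 = 24106 days.
Total: 9 + 24106 + 349 = 24464 days.
24464 mod 7 = 6, so 6 days after Sunday is Saturday.

Saturday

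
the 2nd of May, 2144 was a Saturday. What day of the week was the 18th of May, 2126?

Saturday

Count forward from the earlier date (May 18, 2126) to the later (May 2, 2144):
Day-of-year of May 18, 2126: 138.
Day-of-year of May 2, 2144: 123.
2126 has 365 days, so 365 − 138 = 227 days remain in 2126.
Full years 2127–2143: 13 common + 4 leap = 13×365 + 4×366 = 6209 days.
Total: 227 + 6209 + 123 = 6559 days.
6559 is a multiple of 7, so the 18th of May, 2126 falls on the same weekday: Saturday.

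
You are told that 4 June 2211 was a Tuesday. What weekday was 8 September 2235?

Tuesday

Day-of-year of June 4, 2211: 155.
Day-of-year of September 8, 2235: 251.
2211 has 365 days, so 365 − 155 = 210 days remain in 2211.
Full years 2212–2234: 17 common + 6 leap = 17×365 + 6×366 = 8401 days.
Total: 210 + 8401 + 251 = 8862 days.
8862 is a multiple of 7, so 8 September 2235 falls on the same weekday: Tuesday.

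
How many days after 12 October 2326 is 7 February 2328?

October 2326: 31 − 12 = 19 days remain.
Then 15 full months totalling 457 days.
February 1–7, 2328: 7 days (2328 is a leap year).
Total: 19 + 457 + 7 = 483 days.

483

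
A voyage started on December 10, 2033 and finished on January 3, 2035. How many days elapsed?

389

December 2033: 31 − 10 = 21 days remain.
Then 12 full months totalling 365 days.
January 1–3, 2035: 3 days.
Total: 21 + 365 + 3 = 389 days.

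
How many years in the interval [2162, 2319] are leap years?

37

Years divisible by 4: 2164, 2168, …, 2316 — 39 in all.
Of these, 2200, 2300 are divisible by 100 but not 400, so not leap.
Leap years: 39 − 2 = 37.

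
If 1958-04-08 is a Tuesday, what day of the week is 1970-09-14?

Monday

Day-of-year of April 8, 1958: 98.
Day-of-year of September 14, 1970: 257.
1958 has 365 days, so 365 − 98 = 267 days remain in 1958.
Full years 1959–1969: 8 common + 3 leap = 8×365 + 3×366 = 4018 days.
Total: 267 + 4018 + 257 = 4542 days.
4542 mod 7 = 6, so 6 days after Tuesday is Monday.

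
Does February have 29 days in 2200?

2200 is not a leap year (divisible by 100 but not 400).

No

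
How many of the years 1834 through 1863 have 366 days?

7

Years divisible by 4 in [1834, 1863]: 1836, 1840, 1844, 1848, 1852, 1856, 1860.
No century exceptions apply. Count: 7.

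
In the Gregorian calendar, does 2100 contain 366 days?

No

2100 is not a leap year (divisible by 100 but not 400).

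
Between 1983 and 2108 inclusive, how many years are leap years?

31

Years divisible by 4: 1984, 1988, …, 2108 — 32 in all.
Of these, 2100 is divisible by 100 but not 400, so not leap.
2000 is divisible by 400, so still leap.
Leap years: 32 − 1 = 31.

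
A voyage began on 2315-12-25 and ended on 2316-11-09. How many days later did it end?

320

December 2315: 31 − 25 = 6 days remain.
Then 10 full months totalling 305 days.
November 1–9, 2316: 9 days.
Residual: 320 days.
Total: 320 days.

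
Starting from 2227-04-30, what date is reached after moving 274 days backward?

2226-07-30

Count 274 days before April 30, 2227:
Day-of-year of July 30, 2226: 211.
Day-of-year of April 30, 2227: 120.
2226 has 365 days, so 365 − 211 = 154 days remain in 2226.
Total: 154 + 120 = 274 days.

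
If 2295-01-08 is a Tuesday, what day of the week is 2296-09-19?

Saturday

Day-of-year of January 8, 2295: 8.
Day-of-year of September 19, 2296: 263.
2295 has 365 days, so 365 − 8 = 357 days remain in 2295.
Total: 357 + 263 = 620 days.
620 mod 7 = 4, so 4 days after Tuesday is Saturday.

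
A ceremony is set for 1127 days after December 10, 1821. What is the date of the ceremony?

January 10, 1825

Count 1127 days after December 10, 1821:
December 10, 1821 → December 10, 1822: 365 days.
December 10, 1822 → December 10, 1823: 365 days.
December 10, 1823 → December 10, 1824: 366 days (1824 is a leap year).
December 1824: 31 − 10 = 21 days remain.
January 1–10, 1825: 10 days.
Residual: 31 days.
Total: 1127 days.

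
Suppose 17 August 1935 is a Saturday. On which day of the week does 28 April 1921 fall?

Count forward from the earlier date (April 28, 1921) to the later (August 17, 1935):
From April 28, 1921 to April 28, 1935: 14 years, of which 3 contain a Feb 29 — 11×365 + 3×366 = 5113 days.
April 1935: 30 − 28 = 2 days remain.
Then May (31), June (30), July (31): 31 + 30 + 31 = 92 days.
August 1–17, 1935: 17 days.
Residual: 111 days.
Total: 5224 days.
5224 mod 7 = 2, so 2 days before Saturday is Thursday.

Thursday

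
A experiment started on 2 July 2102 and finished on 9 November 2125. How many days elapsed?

From July 2, 2102 to July 2, 2125: 23 years, of which 6 contain a Feb 29 — 17×365 + 6×366 = 8401 days.
July 2125: 31 − 2 = 29 days remain.
Then August (31), September (30), October (31): 31 + 30 + 31 = 92 days.
November 1–9, 2125: 9 days.
Residual: 130 days.
Total: 8531 days.

8531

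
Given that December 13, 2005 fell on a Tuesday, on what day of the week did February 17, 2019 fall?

Day-of-year of December 13, 2005: 347.
Day-of-year of February 17, 2019: 48.
2005 has 365 days, so 365 − 347 = 18 days remain in 2005.
Full years 2006–2018: 10 common + 3 leap = 10×365 + 3×366 = 4748 days.
Total: 18 + 4748 + 48 = 4814 days.
4814 mod 7 = 5, so 5 days after Tuesday is Sunday.

Sunday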